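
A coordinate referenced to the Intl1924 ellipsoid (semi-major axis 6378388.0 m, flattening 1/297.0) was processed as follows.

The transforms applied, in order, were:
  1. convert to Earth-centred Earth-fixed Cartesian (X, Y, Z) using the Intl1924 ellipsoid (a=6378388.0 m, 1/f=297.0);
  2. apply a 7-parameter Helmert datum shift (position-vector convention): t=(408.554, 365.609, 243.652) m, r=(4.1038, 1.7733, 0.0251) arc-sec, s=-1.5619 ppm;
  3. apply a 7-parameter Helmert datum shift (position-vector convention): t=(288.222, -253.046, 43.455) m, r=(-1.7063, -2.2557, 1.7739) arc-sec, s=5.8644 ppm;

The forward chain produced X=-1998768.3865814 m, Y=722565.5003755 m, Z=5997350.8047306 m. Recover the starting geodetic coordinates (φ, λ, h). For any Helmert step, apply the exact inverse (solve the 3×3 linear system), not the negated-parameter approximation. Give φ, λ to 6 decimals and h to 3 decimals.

φ=70.601619°, λ=160.131647°, h=3422.543 m

start: X=-1998768.3866, Y=722565.5004, Z=5997350.8047 m
→ Helmert⁻¹: X=-1998973.0833, Y=722781.8870, Z=5997300.0191
→ Helmert⁻¹: X=-1999436.2299, Y=722536.9653, Z=5997034.1689
→ geod (Bowring, a=6378388.000): φ=70.60161900°, λ=160.13164700°, h=3422.5430 m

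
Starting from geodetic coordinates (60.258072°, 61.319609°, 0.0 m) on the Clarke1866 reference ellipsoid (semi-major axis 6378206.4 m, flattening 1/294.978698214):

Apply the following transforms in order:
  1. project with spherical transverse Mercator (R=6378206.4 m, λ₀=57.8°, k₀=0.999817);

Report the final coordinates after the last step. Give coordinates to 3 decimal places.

E=194274.664 m, N=6711926.735 m

start: φ=60.258072°, λ=61.319609°, h=0.000 m
→ tm (R=6378206.4, λ₀=57.8°): E=194274.6642, N=6711926.7351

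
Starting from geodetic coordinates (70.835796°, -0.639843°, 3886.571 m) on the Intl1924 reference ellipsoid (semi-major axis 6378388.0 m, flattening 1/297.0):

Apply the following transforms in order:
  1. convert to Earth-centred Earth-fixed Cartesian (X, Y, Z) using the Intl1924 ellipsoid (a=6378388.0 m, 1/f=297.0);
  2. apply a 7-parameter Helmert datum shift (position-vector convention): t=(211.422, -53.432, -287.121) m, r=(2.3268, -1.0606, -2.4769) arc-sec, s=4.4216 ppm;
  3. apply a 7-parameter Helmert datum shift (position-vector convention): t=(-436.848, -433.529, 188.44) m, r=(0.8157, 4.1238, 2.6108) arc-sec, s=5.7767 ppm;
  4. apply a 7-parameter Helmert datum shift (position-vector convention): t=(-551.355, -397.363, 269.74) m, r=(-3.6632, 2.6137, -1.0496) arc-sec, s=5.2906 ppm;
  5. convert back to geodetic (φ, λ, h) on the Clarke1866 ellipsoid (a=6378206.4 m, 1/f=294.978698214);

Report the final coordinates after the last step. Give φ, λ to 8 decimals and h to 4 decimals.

start: φ=70.835796°, λ=-0.639843°, h=3886.571 m
→ ECEF (a=6378388.000, f=1/297.0): X=2101328.3389, Y=-23467.2804, Z=6006104.9315
→ Helmert 7p (PV): X=2101517.8872, Y=-23613.8028, Z=6005854.9073
→ Helmert 7p (PV): X=2101213.5522, Y=-24044.6191, Z=6006035.9325
→ Helmert 7p (PV): X=2100749.2979, Y=-24346.1357, Z=6006311.2493
→ geod (Bowring, a=6378206.400): φ=70.84203269°, λ=-0.66398612°, h=4207.0078 m

φ=70.84203269°, λ=-0.66398612°, h=4207.0078 m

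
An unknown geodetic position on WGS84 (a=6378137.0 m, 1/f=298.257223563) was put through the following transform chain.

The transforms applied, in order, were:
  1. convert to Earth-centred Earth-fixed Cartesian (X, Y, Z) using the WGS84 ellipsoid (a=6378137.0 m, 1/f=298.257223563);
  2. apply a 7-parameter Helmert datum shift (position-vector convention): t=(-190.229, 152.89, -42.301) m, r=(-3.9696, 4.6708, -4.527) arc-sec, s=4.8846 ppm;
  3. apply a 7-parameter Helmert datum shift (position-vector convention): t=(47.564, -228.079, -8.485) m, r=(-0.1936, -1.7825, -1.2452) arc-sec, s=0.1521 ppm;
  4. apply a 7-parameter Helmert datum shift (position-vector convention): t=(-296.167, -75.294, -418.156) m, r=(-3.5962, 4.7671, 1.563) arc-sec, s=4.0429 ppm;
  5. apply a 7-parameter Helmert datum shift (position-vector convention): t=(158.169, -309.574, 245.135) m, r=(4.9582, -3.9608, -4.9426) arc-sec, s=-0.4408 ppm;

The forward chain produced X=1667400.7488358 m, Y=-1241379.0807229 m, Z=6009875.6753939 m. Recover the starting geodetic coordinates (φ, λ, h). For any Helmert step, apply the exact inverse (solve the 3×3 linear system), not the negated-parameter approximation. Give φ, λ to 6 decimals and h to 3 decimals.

φ=71.039969°, λ=-36.653910°, h=347.246 m

start: X=1667400.7488, Y=-1241379.0807, Z=6009875.6754 m
→ Helmert⁻¹: X=1667388.4493, Y=-1240885.6395, Z=6009630.9999
→ Helmert⁻¹: X=1667529.5694, Y=-1240922.7492, Z=6010041.7618
→ Helmert⁻¹: X=1667541.1792, Y=-1240690.0558, Z=6010033.7576
→ Helmert⁻¹: X=1667614.4012, Y=-1240915.9494, Z=6010060.5829
→ geod (Bowring, a=6378137.000): φ=71.03996900°, λ=-36.65391000°, h=347.2460 m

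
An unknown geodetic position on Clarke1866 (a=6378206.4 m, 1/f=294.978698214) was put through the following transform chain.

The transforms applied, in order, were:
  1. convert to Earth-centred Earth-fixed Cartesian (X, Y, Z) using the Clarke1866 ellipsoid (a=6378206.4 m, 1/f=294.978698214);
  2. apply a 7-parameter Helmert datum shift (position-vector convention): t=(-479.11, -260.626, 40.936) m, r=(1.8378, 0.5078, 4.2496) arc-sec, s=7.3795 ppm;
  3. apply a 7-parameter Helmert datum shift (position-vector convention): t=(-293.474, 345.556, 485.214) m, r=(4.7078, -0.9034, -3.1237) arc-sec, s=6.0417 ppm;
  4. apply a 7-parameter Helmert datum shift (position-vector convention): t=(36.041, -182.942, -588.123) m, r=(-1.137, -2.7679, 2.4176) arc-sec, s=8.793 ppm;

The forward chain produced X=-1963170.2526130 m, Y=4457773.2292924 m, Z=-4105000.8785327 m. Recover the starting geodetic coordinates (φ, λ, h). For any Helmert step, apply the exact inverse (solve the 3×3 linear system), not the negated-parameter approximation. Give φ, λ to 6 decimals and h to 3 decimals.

start: X=-1963170.2526, Y=4457773.2293, Z=-4105000.8785 m
→ Helmert⁻¹: X=-1963191.8568, Y=4457962.6075, Z=-4104325.7476
→ Helmert⁻¹: X=-1962972.0066, Y=4457466.7026, Z=-4104879.3018
→ Helmert⁻¹: X=-1962376.4682, Y=4457698.2886, Z=-4104934.4945
→ geod (Bowring, a=6378206.400): φ=-40.31643700°, λ=113.76014600°, h=453.8720 m

φ=-40.316437°, λ=113.760146°, h=453.872 m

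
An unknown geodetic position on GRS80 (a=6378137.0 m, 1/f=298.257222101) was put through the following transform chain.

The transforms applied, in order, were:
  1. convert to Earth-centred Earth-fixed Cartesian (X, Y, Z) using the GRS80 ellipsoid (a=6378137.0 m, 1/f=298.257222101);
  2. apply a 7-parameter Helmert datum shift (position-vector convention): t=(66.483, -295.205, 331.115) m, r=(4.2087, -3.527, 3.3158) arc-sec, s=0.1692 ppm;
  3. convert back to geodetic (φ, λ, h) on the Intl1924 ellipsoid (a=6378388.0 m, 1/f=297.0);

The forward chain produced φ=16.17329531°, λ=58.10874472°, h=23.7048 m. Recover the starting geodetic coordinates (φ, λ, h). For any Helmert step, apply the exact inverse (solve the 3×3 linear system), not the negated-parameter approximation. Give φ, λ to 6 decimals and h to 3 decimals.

start: φ=16.173295°, λ=58.108745°, h=23.705 m
→ ECEF (a=6378388.000, f=1/297.0): X=3237251.7651, Y=5202632.2268, Z=1765181.6235
→ Helmert⁻¹: X=3237298.5486, Y=5202910.5178, Z=1764688.6921
→ geod (Bowring, a=6378137.000): φ=16.16792000°, λ=58.10974800°, h=381.0340 m

φ=16.167920°, λ=58.109748°, h=381.034 m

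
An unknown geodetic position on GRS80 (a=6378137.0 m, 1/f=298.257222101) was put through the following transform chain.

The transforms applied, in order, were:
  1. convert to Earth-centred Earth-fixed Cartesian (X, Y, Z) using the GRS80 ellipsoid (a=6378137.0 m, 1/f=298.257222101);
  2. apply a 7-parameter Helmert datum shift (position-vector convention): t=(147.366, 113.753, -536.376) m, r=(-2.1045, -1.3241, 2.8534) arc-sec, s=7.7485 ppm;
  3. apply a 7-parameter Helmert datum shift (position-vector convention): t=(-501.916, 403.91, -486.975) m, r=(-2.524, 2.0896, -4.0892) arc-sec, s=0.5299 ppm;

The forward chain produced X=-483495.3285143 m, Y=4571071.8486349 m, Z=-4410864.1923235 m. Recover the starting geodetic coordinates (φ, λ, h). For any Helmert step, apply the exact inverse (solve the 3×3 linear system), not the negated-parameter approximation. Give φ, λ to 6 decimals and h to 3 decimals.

start: X=-483495.3285, Y=4571071.8486, Z=-4410864.1923 m
→ Helmert⁻¹: X=-483039.0914, Y=4570709.9082, Z=-4410323.8434
→ Helmert⁻¹: X=-483147.7928, Y=4570612.4157, Z=-4409703.5634
→ geod (Bowring, a=6378137.000): φ=-44.00667500°, λ=96.03418200°, h=1552.3240 m

φ=-44.006675°, λ=96.034182°, h=1552.324 m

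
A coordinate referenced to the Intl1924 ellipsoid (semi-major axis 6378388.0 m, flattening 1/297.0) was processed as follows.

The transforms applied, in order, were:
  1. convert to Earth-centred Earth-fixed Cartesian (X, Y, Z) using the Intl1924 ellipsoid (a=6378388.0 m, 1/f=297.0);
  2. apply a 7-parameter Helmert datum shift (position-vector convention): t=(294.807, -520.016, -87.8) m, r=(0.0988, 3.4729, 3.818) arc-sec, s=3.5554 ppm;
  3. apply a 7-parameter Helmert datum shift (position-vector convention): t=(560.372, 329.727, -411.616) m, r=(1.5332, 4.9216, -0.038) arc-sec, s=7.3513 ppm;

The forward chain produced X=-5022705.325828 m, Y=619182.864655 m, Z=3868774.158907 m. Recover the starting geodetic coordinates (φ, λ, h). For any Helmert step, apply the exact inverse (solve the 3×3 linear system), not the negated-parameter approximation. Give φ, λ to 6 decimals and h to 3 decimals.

φ=37.579880°, λ=172.970090°, h=599.481 m

start: X=-5022705.3258, Y=619182.8647, Z=3868774.1589 m
→ Helmert⁻¹: X=-5023321.2020, Y=618876.4220, Z=3869032.8720
→ Helmert⁻¹: X=-5023651.8243, Y=619489.0778, Z=3869022.0353
→ geod (Bowring, a=6378388.000): φ=37.57988000°, λ=172.97009000°, h=599.4810 m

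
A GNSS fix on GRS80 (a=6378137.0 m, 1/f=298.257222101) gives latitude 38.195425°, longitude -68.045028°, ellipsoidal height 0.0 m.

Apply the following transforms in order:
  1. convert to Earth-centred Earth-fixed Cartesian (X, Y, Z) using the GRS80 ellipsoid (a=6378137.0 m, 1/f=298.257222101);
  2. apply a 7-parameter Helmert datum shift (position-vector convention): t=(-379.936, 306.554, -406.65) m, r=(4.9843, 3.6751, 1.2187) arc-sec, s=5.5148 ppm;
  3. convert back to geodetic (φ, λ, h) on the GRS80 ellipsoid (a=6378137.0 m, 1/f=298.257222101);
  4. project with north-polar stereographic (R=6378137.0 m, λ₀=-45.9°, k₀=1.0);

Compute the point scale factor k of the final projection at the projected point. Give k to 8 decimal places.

1.23585271

start: φ=38.195425°, λ=-68.045028°, h=0.000 m
→ ECEF (a=6378137.000, f=1/298.257222101): X=1876509.7190, Y=-4655053.9857, Z=3922514.5692
→ Helmert 7p (PV): X=1876237.5251, Y=-4654856.8026, Z=3921983.6284
→ geod (Bowring, a=6378137.000): φ=38.19325131°, λ=-68.04706846°, h=-552.0063 m
→ into stereo (λ₀=-45.9°): φ=38.19325131°, λ−λ₀=-22.14706846°
scale k = 1.23585271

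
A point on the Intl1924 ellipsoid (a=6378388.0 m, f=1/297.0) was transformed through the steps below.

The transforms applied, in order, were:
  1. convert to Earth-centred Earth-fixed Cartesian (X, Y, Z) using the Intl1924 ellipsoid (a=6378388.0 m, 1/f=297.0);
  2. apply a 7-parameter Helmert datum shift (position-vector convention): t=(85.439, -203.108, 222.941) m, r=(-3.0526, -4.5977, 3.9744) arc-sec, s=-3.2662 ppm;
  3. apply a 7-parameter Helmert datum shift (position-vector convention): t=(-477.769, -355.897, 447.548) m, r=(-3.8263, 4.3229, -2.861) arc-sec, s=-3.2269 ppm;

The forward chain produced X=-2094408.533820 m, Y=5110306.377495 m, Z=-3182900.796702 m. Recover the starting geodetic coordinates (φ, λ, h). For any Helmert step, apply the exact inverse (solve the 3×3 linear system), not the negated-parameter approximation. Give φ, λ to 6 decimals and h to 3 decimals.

start: X=-2094408.5338, Y=5110306.3775, Z=-3182900.7967 m
→ Helmert⁻¹: X=-2093941.6941, Y=5110708.7738, Z=-3183307.6961
→ Helmert⁻¹: X=-2094006.4507, Y=5111016.0361, Z=-3183418.7191
→ geod (Bowring, a=6378388.000): φ=-30.12473200°, λ=112.27913500°, h=2056.3510 m

φ=-30.124732°, λ=112.279135°, h=2056.351 m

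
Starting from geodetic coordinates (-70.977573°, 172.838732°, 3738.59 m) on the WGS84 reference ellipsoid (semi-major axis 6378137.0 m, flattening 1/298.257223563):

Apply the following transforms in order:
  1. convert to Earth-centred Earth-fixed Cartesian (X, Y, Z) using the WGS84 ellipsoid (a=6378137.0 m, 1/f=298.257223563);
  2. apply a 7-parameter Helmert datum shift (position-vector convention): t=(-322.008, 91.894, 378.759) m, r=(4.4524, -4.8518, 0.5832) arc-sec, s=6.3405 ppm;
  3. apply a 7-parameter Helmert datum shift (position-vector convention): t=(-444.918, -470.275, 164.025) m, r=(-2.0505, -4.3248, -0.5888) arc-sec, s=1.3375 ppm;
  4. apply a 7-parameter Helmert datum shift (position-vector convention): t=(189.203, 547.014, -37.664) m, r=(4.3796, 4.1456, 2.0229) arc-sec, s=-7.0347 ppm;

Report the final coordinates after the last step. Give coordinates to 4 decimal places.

X=-2070504.2646 m, Y=260435.1611 m, Z=-6010541.7649 m

start: φ=-70.977573°, λ=172.838732°, h=3738.590 m
→ ECEF (a=6378137.000, f=1/298.257223563): X=-2070069.2912, Y=260088.9866, Z=-6011001.0726
→ Helmert 7p (PV): X=-2070263.7671, Y=260306.4301, Z=-6010703.5049
→ Helmert 7p (PV): X=-2070584.6831, Y=259782.6599, Z=-6010593.5147
→ Helmert 7p (PV): X=-2070504.2646, Y=260435.1611, Z=-6010541.7649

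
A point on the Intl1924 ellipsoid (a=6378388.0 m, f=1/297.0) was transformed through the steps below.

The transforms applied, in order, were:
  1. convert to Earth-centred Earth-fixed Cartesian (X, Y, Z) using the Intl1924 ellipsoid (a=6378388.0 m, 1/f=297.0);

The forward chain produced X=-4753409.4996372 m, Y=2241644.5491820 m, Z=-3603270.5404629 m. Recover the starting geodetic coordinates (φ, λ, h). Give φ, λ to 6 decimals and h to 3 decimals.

start: X=-4753409.4996, Y=2241644.5492, Z=-3603270.5405 m
→ geod (Bowring, a=6378388.000): φ=-34.61592300°, λ=154.75206000°, h=585.0810 m

φ=-34.615923°, λ=154.752060°, h=585.081 m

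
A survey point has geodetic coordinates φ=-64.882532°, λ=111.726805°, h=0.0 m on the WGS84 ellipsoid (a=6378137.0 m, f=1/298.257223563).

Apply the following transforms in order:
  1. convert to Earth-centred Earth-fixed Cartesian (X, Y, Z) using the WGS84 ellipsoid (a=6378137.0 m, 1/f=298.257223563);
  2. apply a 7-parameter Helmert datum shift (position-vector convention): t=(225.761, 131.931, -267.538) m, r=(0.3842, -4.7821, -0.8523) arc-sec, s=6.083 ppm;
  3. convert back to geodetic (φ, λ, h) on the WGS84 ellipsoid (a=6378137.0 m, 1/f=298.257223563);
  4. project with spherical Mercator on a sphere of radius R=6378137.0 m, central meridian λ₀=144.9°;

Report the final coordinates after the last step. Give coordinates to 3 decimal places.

E=-3693757.356 m, N=-9577784.035 m

start: φ=-64.882532°, λ=111.726805°, h=0.000 m
→ ECEF (a=6378137.000, f=1/298.257223563): X=-1004976.8973, Y=2521960.3961, Z=-5752162.7690
→ Helmert 7p (PV): X=-1004613.4680, Y=2522122.5352, Z=-5752483.8996
→ geod (Bowring, a=6378137.000): φ=-64.88362371°, λ=111.71841311°, h=297.6059 m
→ merc (R=6378137.0, λ₀=144.9°): E=-3693757.3563, N=-9577784.0347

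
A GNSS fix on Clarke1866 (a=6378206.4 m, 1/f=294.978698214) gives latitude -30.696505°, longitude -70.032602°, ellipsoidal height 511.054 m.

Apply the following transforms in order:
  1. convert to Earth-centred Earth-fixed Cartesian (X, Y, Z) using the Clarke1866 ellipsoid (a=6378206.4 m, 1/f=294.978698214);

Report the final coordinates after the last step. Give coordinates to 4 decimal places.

X=1874685.4266 m, Y=-5159789.1457 m, Z=-3237091.6156 m

start: φ=-30.696505°, λ=-70.032602°, h=511.054 m
→ ECEF (a=6378206.400, f=1/294.978698214): X=1874685.4266, Y=-5159789.1457, Z=-3237091.6156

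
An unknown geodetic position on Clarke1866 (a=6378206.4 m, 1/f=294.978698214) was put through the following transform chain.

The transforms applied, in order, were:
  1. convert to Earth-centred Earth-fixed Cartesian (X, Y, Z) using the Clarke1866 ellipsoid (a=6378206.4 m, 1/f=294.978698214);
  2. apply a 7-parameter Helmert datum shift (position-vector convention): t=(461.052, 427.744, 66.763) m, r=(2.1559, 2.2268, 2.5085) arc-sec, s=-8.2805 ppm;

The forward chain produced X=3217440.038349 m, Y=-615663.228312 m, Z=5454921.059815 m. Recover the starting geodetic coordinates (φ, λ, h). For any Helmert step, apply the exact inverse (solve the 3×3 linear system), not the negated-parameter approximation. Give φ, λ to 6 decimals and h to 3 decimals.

start: X=3217440.0383, Y=-615663.2283, Z=5454921.0598 m
→ Helmert⁻¹: X=3216939.2417, Y=-616078.1813, Z=5454940.6350
→ geod (Bowring, a=6378206.400): φ=59.18888000°, λ=-10.84148300°, h=460.8840 m

φ=59.188880°, λ=-10.841483°, h=460.884 m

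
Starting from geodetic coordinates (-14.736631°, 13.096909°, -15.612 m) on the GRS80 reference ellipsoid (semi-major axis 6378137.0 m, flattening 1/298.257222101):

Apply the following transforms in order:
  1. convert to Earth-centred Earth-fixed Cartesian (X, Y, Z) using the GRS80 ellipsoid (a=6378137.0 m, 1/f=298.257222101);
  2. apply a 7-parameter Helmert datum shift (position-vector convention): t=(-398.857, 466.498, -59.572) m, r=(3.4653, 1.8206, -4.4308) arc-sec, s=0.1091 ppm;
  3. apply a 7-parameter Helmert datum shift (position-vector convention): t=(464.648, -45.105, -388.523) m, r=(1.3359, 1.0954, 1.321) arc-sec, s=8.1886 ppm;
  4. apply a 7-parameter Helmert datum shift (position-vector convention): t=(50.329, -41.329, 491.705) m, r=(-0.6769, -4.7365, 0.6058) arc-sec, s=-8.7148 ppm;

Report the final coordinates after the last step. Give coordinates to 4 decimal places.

X=6009312.5740 m, Y=1398374.1658 m, Z=-1611805.5090 m

start: φ=-14.736631°, λ=13.096909°, h=-15.612 m
→ ECEF (a=6378137.000, f=1/298.257222101): X=6009167.7584, Y=1398035.4071, Z=-1611930.7906
→ Helmert 7p (PV): X=6008785.3607, Y=1398400.0548, Z=-1612020.0911
→ Helmert 7p (PV): X=6009281.6953, Y=1398415.3241, Z=-1612444.6681
→ Helmert 7p (PV): X=6009312.5740, Y=1398374.1658, Z=-1611805.5090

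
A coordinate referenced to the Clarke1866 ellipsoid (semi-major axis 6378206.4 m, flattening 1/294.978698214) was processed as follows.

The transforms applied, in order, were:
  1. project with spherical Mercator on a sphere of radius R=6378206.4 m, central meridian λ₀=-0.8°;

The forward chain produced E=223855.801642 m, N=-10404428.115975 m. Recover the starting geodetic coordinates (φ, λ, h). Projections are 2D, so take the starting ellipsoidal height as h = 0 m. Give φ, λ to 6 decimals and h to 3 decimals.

φ=-67.855921°, λ=1.210909°, h=0.000 m

start: E=223855.8016, N=-10404428.1160 m
→ merc⁻¹: φ=-67.85592100°, λ=1.21090900°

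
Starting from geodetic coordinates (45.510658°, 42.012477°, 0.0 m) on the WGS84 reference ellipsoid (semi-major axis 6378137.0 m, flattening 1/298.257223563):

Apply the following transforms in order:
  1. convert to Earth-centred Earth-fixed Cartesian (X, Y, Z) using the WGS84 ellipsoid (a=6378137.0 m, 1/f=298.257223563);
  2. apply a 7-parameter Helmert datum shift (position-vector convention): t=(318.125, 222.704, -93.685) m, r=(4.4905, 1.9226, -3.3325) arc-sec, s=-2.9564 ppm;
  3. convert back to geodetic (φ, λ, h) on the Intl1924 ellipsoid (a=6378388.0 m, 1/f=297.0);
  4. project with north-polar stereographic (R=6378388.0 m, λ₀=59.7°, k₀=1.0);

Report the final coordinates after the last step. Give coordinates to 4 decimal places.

start: φ=45.510658°, λ=42.012477°, h=0.000 m
→ ECEF (a=6378137.000, f=1/298.257223563): X=3326616.6432, Y=2996611.0634, Z=4527299.3877
→ Helmert 7p (PV): X=3327015.5467, Y=2996672.6006, Z=4527226.5485
→ geod (Bowring, a=6378388.000): φ=45.50885399°, λ=42.00964574°, h=-19.9712 m
→ stereo (R=6378388.0, λ₀=59.7°): E=-1585542.0658, N=-4971049.0750

E=-1585542.0658 m, N=-4971049.0750 m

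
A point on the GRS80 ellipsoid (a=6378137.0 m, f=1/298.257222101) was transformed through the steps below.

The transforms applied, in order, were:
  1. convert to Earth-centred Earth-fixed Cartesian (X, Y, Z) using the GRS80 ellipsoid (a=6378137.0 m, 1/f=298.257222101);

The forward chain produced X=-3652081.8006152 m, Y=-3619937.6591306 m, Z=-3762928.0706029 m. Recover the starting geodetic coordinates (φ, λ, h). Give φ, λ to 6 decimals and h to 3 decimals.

start: X=-3652081.8006, Y=-3619937.6591, Z=-3762928.0706 m
→ geod (Bowring, a=6378137.000): φ=-36.37954700°, λ=-135.25326000°, h=1258.5530 m

φ=-36.379547°, λ=-135.253260°, h=1258.553 m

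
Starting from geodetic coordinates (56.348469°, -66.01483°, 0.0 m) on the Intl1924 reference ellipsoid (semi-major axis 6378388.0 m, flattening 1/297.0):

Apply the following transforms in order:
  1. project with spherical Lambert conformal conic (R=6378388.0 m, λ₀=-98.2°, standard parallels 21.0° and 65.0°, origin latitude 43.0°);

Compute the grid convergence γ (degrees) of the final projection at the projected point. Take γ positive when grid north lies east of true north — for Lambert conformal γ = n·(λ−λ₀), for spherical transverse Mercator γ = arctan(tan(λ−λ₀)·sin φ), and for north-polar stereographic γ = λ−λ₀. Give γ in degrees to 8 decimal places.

22.54521619

start: φ=56.348469°, λ=-66.014830°, h=0.000 m
→ into lcc (λ₀=-98.2°): φ=56.34846900°, λ−λ₀=32.18517000°
convergence γ = 22.54521619°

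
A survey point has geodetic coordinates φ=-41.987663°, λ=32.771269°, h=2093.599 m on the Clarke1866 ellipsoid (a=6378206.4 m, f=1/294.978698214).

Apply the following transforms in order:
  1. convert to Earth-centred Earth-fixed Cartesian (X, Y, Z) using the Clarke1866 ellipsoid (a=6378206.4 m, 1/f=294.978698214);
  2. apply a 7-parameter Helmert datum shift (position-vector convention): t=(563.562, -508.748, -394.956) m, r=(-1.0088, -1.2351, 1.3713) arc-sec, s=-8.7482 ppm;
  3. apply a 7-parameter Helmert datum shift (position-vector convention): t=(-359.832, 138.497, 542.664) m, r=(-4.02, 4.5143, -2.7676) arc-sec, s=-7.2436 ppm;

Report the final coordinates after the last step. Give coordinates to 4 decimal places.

X=3993736.8712 m, Y=2570354.5837 m, Z=-4245696.0514 m

start: φ=-41.987663°, λ=32.771269°, h=2093.599 m
→ ECEF (a=6378206.400, f=1/294.978698214): X=3993647.1210, Y=2570896.5056, Z=-4245785.4888
→ Helmert 7p (PV): X=3994184.0772, Y=2570371.0523, Z=-4246131.9620
→ Helmert 7p (PV): X=3993736.8712, Y=2570354.5837, Z=-4245696.0514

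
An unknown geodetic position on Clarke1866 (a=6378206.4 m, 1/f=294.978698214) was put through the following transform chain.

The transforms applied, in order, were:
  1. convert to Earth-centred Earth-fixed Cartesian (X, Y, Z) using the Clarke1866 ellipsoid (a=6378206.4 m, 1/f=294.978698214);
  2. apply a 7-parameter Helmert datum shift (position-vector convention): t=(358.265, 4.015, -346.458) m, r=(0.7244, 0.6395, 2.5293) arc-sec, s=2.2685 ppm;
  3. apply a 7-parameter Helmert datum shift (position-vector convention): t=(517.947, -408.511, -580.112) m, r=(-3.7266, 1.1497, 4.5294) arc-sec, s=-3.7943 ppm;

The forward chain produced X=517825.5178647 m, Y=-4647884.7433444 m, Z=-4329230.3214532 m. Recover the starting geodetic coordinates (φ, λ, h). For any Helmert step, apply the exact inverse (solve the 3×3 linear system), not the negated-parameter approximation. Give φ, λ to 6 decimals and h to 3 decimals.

φ=-42.982482°, λ=-83.654375°, h=3662.177 m

start: X=517825.5179, Y=-4647884.7433, Z=-4329230.3215 m
→ Helmert⁻¹: X=517231.6082, Y=-4647427.0165, Z=-4328747.7161
→ Helmert⁻¹: X=516828.6015, Y=-4647442.0276, Z=-4328373.5150
→ geod (Bowring, a=6378206.400): φ=-42.98248200°, λ=-83.65437500°, h=3662.1770 m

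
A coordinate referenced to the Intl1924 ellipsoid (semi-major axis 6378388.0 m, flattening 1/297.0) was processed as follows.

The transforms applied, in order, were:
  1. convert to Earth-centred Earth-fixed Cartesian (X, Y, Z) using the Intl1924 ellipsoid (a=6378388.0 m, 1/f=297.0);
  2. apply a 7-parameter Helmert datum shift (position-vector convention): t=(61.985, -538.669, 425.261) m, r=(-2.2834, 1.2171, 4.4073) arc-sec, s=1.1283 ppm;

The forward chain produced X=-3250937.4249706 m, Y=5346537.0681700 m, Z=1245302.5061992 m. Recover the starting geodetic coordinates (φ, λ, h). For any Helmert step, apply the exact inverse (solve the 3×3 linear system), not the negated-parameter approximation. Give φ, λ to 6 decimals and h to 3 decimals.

φ=11.325588°, λ=121.298323°, h=2860.174 m

start: X=-3250937.4250, Y=5346537.0682, Z=1245302.5062 m
→ Helmert⁻¹: X=-3250888.8346, Y=5347125.3849, Z=1244915.8521
→ geod (Bowring, a=6378388.000): φ=11.32558800°, λ=121.29832300°, h=2860.1740 m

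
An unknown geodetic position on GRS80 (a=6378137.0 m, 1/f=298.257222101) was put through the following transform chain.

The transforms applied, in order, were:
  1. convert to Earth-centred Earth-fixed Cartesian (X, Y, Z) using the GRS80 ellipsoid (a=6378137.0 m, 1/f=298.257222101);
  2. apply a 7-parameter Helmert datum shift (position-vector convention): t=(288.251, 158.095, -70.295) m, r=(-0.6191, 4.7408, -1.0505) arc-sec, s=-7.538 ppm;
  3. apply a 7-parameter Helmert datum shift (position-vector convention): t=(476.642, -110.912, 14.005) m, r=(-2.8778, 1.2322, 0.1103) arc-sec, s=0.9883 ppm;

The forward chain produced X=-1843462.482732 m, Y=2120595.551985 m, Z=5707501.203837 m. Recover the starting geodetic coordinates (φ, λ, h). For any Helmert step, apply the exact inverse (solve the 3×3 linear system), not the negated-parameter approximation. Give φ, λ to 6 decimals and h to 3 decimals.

start: X=-1843462.4827, Y=2120595.5520, Z=5707501.2038 m
→ Helmert⁻¹: X=-1843970.2643, Y=2120625.7233, Z=5707500.1294
→ Helmert⁻¹: X=-1844414.4000, Y=2120457.0878, Z=5707577.4208
→ geod (Bowring, a=6378137.000): φ=63.93684500°, λ=131.01737400°, h=1060.0410 m

φ=63.936845°, λ=131.017374°, h=1060.041 m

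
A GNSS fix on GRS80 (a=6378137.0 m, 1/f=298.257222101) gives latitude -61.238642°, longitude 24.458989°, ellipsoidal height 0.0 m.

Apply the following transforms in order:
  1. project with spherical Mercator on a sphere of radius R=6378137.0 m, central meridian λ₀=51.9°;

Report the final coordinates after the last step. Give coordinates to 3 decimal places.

E=-3054719.371 m, N=-8680826.014 m

start: φ=-61.238642°, λ=24.458989°, h=0.000 m
→ merc (R=6378137.0, λ₀=51.9°): E=-3054719.3714, N=-8680826.0137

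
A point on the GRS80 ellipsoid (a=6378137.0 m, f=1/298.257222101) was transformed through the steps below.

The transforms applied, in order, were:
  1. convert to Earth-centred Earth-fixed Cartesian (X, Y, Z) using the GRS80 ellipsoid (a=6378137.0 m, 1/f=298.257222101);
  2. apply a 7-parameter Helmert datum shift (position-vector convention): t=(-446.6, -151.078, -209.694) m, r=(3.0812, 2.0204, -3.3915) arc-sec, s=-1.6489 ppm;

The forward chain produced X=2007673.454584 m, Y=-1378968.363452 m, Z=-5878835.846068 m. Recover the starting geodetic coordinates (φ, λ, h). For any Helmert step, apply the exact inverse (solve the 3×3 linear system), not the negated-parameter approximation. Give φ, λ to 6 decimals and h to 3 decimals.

φ=-67.627203°, λ=-34.474302°, h=3464.513 m

start: X=2007673.4546, Y=-1378968.3635, Z=-5878835.8461 m
→ Helmert⁻¹: X=2008203.6197, Y=-1378874.3541, Z=-5878595.5769
→ geod (Bowring, a=6378137.000): φ=-67.62720300°, λ=-34.47430200°, h=3464.5130 m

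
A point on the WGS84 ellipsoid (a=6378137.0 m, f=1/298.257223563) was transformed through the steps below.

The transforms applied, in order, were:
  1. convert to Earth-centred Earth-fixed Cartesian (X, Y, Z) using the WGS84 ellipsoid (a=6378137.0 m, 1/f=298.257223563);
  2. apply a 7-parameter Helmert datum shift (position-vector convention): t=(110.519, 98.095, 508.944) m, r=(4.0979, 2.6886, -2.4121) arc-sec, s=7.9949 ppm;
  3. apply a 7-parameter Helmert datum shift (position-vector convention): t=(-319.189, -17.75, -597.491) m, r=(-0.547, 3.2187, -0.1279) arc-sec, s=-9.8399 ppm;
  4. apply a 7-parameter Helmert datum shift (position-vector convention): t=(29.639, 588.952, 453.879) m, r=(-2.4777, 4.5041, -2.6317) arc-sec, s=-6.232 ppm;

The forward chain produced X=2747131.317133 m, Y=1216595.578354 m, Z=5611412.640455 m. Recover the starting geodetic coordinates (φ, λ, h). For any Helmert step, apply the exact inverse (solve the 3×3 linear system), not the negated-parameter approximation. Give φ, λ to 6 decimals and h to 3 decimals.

φ=61.996041°, λ=23.877733°, h=3303.700 m

start: X=2747131.3171, Y=1216595.5784, Z=5611412.6405 m
→ Helmert⁻¹: X=2746980.7576, Y=1215981.8514, Z=5611068.3202
→ Helmert⁻¹: X=2747238.6561, Y=1215998.3883, Z=5611767.1246
→ Helmert⁻¹: X=2747018.8131, Y=1216034.1758, Z=5611224.9669
→ geod (Bowring, a=6378137.000): φ=61.99604100°, λ=23.87773300°, h=3303.7000 m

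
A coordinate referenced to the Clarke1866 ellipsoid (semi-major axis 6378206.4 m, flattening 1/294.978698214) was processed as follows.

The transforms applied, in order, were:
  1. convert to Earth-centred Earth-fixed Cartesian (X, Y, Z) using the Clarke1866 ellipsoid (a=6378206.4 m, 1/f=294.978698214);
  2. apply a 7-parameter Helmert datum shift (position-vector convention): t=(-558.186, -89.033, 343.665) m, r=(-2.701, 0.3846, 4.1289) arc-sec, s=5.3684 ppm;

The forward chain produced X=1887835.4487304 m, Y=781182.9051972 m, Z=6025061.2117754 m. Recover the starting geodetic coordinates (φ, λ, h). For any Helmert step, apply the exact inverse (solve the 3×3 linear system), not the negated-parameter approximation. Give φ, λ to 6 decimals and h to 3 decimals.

φ=71.381073°, λ=22.472936°, h=3050.582 m

start: X=1887835.4487, Y=781182.9052, Z=6025061.2118 m
→ Helmert⁻¹: X=1888387.9002, Y=781151.0510, Z=6024698.9540
→ geod (Bowring, a=6378206.400): φ=71.38107300°, λ=22.47293600°, h=3050.5820 m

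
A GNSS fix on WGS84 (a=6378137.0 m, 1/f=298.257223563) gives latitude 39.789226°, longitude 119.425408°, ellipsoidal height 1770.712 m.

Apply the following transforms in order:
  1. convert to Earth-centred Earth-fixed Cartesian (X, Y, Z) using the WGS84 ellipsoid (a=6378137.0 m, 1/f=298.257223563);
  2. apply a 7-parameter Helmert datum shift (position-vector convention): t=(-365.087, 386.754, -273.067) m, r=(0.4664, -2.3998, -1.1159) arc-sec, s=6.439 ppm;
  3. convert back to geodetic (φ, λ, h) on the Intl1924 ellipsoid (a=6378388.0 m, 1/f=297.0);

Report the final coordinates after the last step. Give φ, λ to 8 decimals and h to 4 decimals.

start: φ=39.789226°, λ=119.425408°, h=1770.712 m
→ ECEF (a=6378137.000, f=1/298.257223563): X=-2411781.2813, Y=4275787.6662, Z=4061163.5626
→ Helmert 7p (PV): X=-2412186.0156, Y=4276205.8168, Z=4060898.2536
→ geod (Bowring, a=6378388.000): φ=39.78495472°, λ=119.42712453°, h=1819.9385 m

φ=39.78495472°, λ=119.42712453°, h=1819.9385 m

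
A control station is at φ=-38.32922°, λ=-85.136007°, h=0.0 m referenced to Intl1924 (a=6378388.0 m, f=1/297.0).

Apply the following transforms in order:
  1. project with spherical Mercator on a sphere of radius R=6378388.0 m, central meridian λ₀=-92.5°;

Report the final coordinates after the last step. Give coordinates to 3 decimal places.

E=819788.211 m, N=-4626220.570 m

start: φ=-38.329220°, λ=-85.136007°, h=0.000 m
→ merc (R=6378388.0, λ₀=-92.5°): E=819788.2110, N=-4626220.5699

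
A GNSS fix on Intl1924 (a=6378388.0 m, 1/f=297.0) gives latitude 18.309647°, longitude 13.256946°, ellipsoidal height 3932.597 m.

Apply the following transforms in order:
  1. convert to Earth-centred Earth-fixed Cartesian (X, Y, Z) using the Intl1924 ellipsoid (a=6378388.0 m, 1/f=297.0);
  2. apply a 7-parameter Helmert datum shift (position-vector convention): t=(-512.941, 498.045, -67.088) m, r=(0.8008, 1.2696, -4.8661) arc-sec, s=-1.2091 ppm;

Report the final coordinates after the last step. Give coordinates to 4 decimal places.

start: φ=18.309647°, λ=13.256946°, h=3932.597 m
→ ECEF (a=6378388.000, f=1/297.0): X=5899687.7251, Y=1389946.9555, Z=1992210.5464
→ Helmert 7p (PV): X=5899212.7041, Y=1390296.4030, Z=1992110.1322

X=5899212.7041 m, Y=1390296.4030 m, Z=1992110.1322 m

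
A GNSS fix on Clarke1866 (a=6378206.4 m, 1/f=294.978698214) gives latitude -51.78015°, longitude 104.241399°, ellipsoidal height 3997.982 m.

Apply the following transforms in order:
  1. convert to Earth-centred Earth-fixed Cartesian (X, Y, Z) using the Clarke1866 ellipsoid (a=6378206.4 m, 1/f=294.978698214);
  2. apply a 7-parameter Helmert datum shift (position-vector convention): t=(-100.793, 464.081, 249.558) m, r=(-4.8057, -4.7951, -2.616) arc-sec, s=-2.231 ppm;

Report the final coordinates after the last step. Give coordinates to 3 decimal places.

start: φ=-51.780150°, λ=104.241399°, h=3997.982 m
→ ECEF (a=6378206.400, f=1/294.978698214): X=-973407.3535, Y=3835213.6730, Z=-4990643.3784
→ Helmert 7p (PV): X=-973341.3152, Y=3835565.2679, Z=-4990494.6706

X=-973341.315 m, Y=3835565.268 m, Z=-4990494.671 m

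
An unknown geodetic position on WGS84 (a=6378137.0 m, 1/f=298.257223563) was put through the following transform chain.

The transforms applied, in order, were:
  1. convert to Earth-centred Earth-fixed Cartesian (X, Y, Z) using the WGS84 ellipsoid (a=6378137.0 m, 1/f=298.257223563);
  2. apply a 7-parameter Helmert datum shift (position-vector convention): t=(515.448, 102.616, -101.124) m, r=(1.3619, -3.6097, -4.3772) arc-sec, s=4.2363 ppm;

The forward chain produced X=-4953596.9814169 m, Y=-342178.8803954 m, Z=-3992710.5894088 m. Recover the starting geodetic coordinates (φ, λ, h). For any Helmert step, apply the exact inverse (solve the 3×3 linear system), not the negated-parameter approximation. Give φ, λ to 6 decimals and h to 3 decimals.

φ=-38.986313°, λ=-176.046230°, h=2173.669 m

start: X=-4953596.9814, Y=-342178.8804, Z=-3992710.5894 m
→ Helmert⁻¹: X=-4954154.0461, Y=-342411.5410, Z=-3992503.5915
→ geod (Bowring, a=6378137.000): φ=-38.98631300°, λ=-176.04623000°, h=2173.6690 m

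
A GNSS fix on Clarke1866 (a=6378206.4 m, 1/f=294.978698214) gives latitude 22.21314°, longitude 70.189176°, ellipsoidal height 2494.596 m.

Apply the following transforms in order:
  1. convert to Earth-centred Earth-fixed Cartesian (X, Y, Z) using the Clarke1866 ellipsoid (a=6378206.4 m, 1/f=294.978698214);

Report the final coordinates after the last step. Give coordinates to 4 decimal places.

X=2002994.4535 m, Y=5560235.1054 m, Z=2397081.9001 m

start: φ=22.213140°, λ=70.189176°, h=2494.596 m
→ ECEF (a=6378206.400, f=1/294.978698214): X=2002994.4535, Y=5560235.1054, Z=2397081.9001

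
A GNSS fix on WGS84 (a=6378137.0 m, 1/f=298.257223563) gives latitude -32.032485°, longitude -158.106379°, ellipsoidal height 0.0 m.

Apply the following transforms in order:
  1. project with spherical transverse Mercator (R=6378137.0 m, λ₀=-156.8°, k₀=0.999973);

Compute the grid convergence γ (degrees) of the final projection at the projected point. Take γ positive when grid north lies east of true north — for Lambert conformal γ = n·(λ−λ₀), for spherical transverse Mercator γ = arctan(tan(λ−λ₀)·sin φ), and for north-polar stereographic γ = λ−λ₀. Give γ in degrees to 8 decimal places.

start: φ=-32.032485°, λ=-158.106379°, h=0.000 m
→ into tm (λ₀=-156.8°): φ=-32.03248500°, λ−λ₀=-1.30637900°
convergence γ = 0.69298972°

0.69298972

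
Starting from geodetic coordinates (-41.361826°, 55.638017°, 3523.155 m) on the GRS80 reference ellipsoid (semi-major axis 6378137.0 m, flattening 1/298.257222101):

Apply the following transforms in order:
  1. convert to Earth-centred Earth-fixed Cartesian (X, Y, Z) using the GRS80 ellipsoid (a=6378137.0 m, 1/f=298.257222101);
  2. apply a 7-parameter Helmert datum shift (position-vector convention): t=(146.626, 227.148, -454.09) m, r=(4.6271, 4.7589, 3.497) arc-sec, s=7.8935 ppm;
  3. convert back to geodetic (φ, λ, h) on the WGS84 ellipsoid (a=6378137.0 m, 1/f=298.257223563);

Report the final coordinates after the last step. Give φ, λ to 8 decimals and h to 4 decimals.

φ=-41.36296905°, λ=55.64066262°, h=4076.2606 m

start: φ=-41.361826°, λ=55.638017°, h=3523.155 m
→ ECEF (a=6378137.000, f=1/298.257222101): X=2707394.0003, Y=3959682.7553, Z=-4194994.7405
→ Helmert 7p (PV): X=2707398.0775, Y=3960081.1667, Z=-4195455.5811
→ geod (Bowring, a=6378137.000): φ=-41.36296905°, λ=55.64066262°, h=4076.2606 m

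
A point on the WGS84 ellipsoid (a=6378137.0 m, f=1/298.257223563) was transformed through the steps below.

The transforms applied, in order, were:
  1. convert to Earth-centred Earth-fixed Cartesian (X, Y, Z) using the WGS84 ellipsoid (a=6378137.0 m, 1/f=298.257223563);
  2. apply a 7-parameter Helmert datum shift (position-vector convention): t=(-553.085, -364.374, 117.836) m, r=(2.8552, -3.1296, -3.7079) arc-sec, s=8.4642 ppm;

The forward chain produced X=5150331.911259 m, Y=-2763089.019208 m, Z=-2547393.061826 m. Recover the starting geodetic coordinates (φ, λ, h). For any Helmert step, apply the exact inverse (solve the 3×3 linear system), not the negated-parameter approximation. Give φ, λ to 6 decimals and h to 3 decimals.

start: X=5150331.9113, Y=-2763089.0192, Z=-2547393.0618 m
→ Helmert⁻¹: X=5150852.4079, Y=-2762643.9313, Z=-2547529.2462
→ geod (Bowring, a=6378137.000): φ=-23.69128400°, λ=-28.20674800°, h=1292.2110 m

φ=-23.691284°, λ=-28.206748°, h=1292.211 m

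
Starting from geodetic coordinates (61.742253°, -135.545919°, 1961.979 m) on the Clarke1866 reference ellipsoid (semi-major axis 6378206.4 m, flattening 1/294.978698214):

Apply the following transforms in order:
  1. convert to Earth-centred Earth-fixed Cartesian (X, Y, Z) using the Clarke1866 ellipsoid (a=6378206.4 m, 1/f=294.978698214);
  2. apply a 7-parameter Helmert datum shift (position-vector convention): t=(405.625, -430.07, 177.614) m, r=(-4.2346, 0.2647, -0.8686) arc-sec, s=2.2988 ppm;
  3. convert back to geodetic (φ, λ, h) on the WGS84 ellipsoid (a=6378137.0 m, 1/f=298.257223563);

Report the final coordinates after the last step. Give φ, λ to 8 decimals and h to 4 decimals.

φ=61.74200424°, λ=-135.53643453°, h=2023.8205 m

start: φ=61.742253°, λ=-135.545919°, h=1961.979 m
→ ECEF (a=6378206.400, f=1/294.978698214): X=-2161836.1704, Y=-2121027.4511, Z=5596505.7338
→ Helmert 7p (PV): X=-2161437.2648, Y=-2121338.3971, Z=5596742.5320
→ geod (Bowring, a=6378137.000): φ=61.74200424°, λ=-135.53643453°, h=2023.8205 m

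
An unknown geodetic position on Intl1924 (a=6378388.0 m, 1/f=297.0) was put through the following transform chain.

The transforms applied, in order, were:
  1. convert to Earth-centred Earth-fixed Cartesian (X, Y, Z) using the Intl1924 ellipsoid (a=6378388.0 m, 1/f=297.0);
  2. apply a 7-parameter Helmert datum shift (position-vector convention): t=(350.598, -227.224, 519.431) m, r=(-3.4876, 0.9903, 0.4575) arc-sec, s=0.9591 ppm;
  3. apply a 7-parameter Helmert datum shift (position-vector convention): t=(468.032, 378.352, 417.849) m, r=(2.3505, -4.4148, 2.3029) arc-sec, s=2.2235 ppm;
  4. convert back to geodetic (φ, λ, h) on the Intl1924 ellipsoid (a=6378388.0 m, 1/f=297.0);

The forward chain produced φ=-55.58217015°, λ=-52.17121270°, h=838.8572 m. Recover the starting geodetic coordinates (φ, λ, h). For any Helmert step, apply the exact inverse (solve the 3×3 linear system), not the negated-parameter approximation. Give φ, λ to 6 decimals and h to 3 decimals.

start: φ=-55.582170°, λ=-52.171213°, h=838.857 m
→ ECEF (a=6378388.000, f=1/297.0): X=2216459.5243, Y=-2854479.8366, Z=-5239087.6021
→ Helmert⁻¹: X=2215842.5462, Y=-2854936.2873, Z=-5239508.6944
→ Helmert⁻¹: X=2215508.6498, Y=-2854622.6386, Z=-5240060.7298
→ geod (Bowring, a=6378388.000): φ=-55.59059300°, λ=-52.18451000°, h=1375.8790 m

φ=-55.590593°, λ=-52.184510°, h=1375.879 m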